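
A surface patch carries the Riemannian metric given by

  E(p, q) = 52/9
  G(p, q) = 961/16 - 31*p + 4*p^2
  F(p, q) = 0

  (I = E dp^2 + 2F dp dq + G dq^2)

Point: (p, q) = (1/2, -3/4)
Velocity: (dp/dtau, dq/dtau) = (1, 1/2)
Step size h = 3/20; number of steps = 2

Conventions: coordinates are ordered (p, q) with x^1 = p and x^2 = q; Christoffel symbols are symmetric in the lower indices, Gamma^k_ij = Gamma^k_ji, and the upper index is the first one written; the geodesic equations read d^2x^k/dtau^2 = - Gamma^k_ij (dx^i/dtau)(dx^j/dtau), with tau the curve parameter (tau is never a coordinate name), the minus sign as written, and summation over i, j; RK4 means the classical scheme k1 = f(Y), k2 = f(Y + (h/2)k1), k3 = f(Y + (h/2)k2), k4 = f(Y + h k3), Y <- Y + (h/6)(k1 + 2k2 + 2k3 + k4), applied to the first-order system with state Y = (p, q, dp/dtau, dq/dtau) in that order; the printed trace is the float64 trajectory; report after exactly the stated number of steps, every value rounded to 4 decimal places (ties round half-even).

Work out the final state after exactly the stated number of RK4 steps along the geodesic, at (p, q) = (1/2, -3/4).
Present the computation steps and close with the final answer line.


f(Y) = (dp/dtau, dq/dtau, -Gamma^p_ij Y'^i Y'^j, -Gamma^q_ij Y'^i Y'^j) with the Gammas evaluated at the stage position; h = 0.150000; intermediate values shown to 6 dp
step 0: p = 0.5000, q = -0.7500, dp/dtau = 1.0000, dq/dtau = 0.5000
step 1:
  k1: at (p, q) = (0.500000, -0.750000), (dp/dtau, dq/dtau) = (1.000000, 0.500000); Gamma_ppp = 0.000000, Gamma_ppq = 0.000000, Gamma_pqq = 2.336538, Gamma_qpp = 0.000000, Gamma_qpq = -0.296296, Gamma_qqq = 0.000000; k1 = (1.000000, 0.500000, -0.584135, 0.296296)
  k2: at (p, q) = (0.575000, -0.712500), (dp/dtau, dq/dtau) = (0.956190, 0.522222); Gamma_ppp = 0.000000, Gamma_ppq = 0.000000, Gamma_pqq = 2.284615, Gamma_qpp = 0.000000, Gamma_qpq = -0.303030, Gamma_qqq = 0.000000; k2 = (0.956190, 0.522222, -0.623051, 0.302632)
  k3: at (p, q) = (0.571714, -0.710833), (dp/dtau, dq/dtau) = (0.953271, 0.522697); Gamma_ppp = 0.000000, Gamma_ppq = 0.000000, Gamma_pqq = 2.286890, Gamma_qpp = 0.000000, Gamma_qpq = -0.302729, Gamma_qqq = 0.000000; k3 = (0.953271, 0.522697, -0.624807, 0.301683)
  k4: at (p, q) = (0.642991, -0.671595), (dp/dtau, dq/dtau) = (0.906279, 0.545252); Gamma_ppp = 0.000000, Gamma_ppq = 0.000000, Gamma_pqq = 2.237545, Gamma_qpp = 0.000000, Gamma_qpq = -0.309405, Gamma_qqq = 0.000000; k4 = (0.906279, 0.545252, -0.665223, 0.305785)
  Y <- Y + (h/6)(k1 + 2k2 + 2k3 + k4): p = 0.6431, q = -0.6716, dp/dtau = 0.9064, dq/dtau = 0.5453
step 2:
  k1: at (p, q) = (0.643130, -0.671623), (dp/dtau, dq/dtau) = (0.906373, 0.545268); Gamma_ppp = 0.000000, Gamma_ppq = 0.000000, Gamma_pqq = 2.237448, Gamma_qpp = 0.000000, Gamma_qpq = -0.309418, Gamma_qqq = 0.000000; k1 = (0.906373, 0.545268, -0.665231, 0.305839)
  k2: at (p, q) = (0.711108, -0.630728), (dp/dtau, dq/dtau) = (0.856481, 0.568206); Gamma_ppp = 0.000000, Gamma_ppq = 0.000000, Gamma_pqq = 2.190387, Gamma_qpp = 0.000000, Gamma_qpq = -0.316066, Gamma_qqq = 0.000000; k2 = (0.856481, 0.568206, -0.707183, 0.307632)
  k3: at (p, q) = (0.707366, -0.629007), (dp/dtau, dq/dtau) = (0.853334, 0.568340); Gamma_ppp = 0.000000, Gamma_ppq = 0.000000, Gamma_pqq = 2.192977, Gamma_qpp = 0.000000, Gamma_qpq = -0.315693, Gamma_qqq = 0.000000; k3 = (0.853334, 0.568340, -0.708355, 0.306212)
  k4: at (p, q) = (0.771130, -0.586372), (dp/dtau, dq/dtau) = (0.800120, 0.591200); Gamma_ppp = 0.000000, Gamma_ppq = 0.000000, Gamma_pqq = 2.148833, Gamma_qpp = 0.000000, Gamma_qpq = -0.322178, Gamma_qqq = 0.000000; k4 = (0.800120, 0.591200, -0.751054, 0.304801)
  Y <- Y + (h/6)(k1 + 2k2 + 2k3 + k4): p = 0.7713, q = -0.5864, dp/dtau = 0.8002, dq/dtau = 0.5912

Answer: p = 0.7713, q = -0.5864, dp/dtau = 0.8002, dq/dtau = 0.5912


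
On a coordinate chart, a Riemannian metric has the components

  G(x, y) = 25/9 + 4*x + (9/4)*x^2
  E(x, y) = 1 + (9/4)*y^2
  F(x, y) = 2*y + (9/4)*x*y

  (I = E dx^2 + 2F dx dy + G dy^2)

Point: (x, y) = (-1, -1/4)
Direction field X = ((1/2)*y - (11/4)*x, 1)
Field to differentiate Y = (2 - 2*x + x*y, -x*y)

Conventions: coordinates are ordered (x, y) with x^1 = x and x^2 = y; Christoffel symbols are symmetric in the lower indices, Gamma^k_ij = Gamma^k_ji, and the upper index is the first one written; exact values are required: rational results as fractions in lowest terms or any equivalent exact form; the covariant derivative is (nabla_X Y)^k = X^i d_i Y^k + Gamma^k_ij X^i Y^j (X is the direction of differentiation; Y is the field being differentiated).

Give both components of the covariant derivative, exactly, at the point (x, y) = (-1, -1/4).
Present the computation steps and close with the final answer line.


E = 73/64, F = 1/16, G = 37/36 at the point
E_x = 0, E_y = -9/8, F_x = -9/16, F_y = -1/4, G_x = -1/2, G_y = 0
EG - F^2 = 673/576;  g^inv = (576/673) * [[37/36, -1/16], [-1/16, 73/64]]
first-kind symbols [ij,l] = (1/2)(d_i g_jl + d_j g_il - d_l g_ij): [xx,x] = E_x/2 = 0, [xx,y] = F_x - E_y/2 = 0, [xy,x] = E_y/2 = -9/16, [xy,y] = G_x/2 = -1/4, [yy,x] = F_y - G_x/2 = 0, [yy,y] = G_y/2 = 0
Gamma^x_ij = (G*[ij,x] - F*[ij,y])/(EG - F^2), Gamma^y_ij = (E*[ij,y] - F*[ij,x])/(EG - F^2)
Gamma_xxx = 0, Gamma_xxy = -324/673, Gamma_xyy = 0, Gamma_yxx = 0, Gamma_yxy = -144/673, Gamma_yyy = 0
X = (21/8, 1), Y = (17/4, -1/4) at the point

Answer: (nabla_X Y)^x = -185993/21536, (nabla_X Y)^y = 19109/21536


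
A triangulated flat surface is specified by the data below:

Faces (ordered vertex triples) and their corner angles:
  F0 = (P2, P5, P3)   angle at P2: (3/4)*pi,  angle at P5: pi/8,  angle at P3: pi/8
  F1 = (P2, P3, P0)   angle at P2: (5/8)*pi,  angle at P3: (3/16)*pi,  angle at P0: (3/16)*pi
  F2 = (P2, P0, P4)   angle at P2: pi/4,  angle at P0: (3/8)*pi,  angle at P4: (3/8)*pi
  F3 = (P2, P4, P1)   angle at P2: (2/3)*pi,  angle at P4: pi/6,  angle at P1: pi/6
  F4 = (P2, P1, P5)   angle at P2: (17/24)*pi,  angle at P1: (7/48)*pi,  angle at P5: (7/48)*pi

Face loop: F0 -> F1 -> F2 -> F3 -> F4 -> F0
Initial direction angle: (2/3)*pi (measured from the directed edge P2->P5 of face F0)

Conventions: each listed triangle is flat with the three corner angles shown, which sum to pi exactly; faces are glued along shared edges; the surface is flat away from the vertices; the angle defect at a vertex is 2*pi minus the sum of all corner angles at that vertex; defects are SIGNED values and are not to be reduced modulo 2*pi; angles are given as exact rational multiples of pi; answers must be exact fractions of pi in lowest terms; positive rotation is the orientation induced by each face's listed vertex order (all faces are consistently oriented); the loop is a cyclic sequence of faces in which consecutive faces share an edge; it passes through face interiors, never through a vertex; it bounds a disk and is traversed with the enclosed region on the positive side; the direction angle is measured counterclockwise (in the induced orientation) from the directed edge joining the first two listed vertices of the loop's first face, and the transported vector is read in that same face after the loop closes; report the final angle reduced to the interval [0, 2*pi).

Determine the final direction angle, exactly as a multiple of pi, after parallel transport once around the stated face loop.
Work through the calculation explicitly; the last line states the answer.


enclosed vertex P2: corner angles sum to 3*pi, defect = 2*pi - 3*pi = -pi
the final direction is the initial angle plus the enclosed defects, taken mod 2*pi in the induced orientation
final angle = (2/3)*pi - pi = (5/3)*pi (mod 2*pi)

Answer: final direction angle = (5/3)*pi


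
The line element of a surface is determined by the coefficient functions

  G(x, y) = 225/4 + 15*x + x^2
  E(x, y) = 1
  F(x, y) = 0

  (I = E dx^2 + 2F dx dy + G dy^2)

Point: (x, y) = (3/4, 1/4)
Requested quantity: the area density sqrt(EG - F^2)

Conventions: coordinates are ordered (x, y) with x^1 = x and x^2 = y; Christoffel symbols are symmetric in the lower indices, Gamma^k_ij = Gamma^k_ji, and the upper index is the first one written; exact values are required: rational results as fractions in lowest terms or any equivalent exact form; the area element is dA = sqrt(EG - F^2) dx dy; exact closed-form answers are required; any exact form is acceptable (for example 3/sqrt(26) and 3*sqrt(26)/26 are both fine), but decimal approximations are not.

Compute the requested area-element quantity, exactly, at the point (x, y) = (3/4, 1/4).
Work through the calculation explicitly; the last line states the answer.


E = 1, F = 0, G = 1089/16; EG - F^2 = 1089/16

Answer: sqrt(EG - F^2) = 33/4


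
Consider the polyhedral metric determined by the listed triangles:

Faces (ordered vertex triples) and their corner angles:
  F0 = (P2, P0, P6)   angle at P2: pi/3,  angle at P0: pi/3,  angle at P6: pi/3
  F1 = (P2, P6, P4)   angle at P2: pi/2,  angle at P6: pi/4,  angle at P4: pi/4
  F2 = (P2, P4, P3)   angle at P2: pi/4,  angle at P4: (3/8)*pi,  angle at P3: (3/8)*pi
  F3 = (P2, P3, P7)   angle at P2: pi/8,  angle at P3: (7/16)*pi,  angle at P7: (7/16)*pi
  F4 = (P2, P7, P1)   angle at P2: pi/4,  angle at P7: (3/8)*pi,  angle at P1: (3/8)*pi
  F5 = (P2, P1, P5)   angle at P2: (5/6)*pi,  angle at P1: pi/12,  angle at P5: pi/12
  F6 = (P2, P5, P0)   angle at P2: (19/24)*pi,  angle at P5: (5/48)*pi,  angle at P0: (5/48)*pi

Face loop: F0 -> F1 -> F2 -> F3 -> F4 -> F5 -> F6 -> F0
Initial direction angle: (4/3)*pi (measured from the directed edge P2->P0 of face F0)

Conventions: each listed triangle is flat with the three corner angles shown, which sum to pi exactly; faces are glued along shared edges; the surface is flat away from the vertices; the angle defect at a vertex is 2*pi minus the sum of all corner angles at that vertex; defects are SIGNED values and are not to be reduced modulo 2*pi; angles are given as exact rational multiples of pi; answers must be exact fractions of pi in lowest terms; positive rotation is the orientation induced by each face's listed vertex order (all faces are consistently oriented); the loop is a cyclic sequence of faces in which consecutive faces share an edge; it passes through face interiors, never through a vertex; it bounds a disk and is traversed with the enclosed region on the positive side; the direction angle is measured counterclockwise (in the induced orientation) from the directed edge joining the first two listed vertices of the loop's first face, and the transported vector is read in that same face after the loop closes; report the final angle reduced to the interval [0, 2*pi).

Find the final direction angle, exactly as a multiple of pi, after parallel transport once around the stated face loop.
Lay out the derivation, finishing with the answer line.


enclosed vertex P2: corner angles sum to (37/12)*pi, defect = 2*pi - (37/12)*pi = (-13/12)*pi
the final direction is the initial angle plus the enclosed defects, taken mod 2*pi in the induced orientation
final angle = (4/3)*pi - (13/12)*pi = pi/4 (mod 2*pi)

Answer: final direction angle = pi/4


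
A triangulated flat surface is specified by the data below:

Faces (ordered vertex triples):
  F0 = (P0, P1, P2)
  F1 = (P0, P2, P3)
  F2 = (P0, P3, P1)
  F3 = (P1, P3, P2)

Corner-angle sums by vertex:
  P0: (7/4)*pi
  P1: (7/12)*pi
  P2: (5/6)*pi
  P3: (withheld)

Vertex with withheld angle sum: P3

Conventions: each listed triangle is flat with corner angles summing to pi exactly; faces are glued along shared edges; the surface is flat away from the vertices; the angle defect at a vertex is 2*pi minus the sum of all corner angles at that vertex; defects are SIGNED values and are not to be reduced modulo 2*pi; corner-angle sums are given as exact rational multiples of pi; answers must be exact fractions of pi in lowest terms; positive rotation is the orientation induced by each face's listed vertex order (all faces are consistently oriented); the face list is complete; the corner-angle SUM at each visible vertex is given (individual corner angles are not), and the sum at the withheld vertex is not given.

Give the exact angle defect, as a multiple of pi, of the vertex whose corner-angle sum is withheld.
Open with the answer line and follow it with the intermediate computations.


Answer: defect(P3) = (7/6)*pi

V = 4, E = 6, F = 4; chi = V - E + F = 2
Gauss-Bonnet: total defect = 2*pi*chi = 4*pi; visible defects sum to (17/6)*pi


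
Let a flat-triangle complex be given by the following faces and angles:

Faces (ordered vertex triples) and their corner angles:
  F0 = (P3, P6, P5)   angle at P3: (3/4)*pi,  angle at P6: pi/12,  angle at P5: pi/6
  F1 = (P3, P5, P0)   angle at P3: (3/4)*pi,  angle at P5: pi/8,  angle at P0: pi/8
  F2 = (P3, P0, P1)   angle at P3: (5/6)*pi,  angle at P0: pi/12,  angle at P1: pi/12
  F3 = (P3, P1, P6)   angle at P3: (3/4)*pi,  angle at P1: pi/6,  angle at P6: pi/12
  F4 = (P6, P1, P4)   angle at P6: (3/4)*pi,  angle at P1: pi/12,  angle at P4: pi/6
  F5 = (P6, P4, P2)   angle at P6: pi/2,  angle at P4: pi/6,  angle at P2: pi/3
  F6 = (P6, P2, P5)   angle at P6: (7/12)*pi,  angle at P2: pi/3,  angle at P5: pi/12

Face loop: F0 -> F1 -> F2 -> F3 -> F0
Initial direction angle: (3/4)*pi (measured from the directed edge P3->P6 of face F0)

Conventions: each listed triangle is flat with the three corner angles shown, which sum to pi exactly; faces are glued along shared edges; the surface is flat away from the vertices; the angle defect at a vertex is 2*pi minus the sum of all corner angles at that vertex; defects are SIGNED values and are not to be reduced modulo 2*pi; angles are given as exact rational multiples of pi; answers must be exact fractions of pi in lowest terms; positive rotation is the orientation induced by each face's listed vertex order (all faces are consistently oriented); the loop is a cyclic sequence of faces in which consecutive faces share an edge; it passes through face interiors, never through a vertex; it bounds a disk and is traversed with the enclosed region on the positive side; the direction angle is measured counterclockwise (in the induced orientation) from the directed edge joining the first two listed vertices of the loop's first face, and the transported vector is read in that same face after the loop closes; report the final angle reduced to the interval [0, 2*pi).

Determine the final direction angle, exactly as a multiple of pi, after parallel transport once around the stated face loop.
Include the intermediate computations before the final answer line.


enclosed vertex P3: corner angles sum to (37/12)*pi, defect = 2*pi - (37/12)*pi = (-13/12)*pi
adding the enclosed defects to the starting angle (mod 2*pi, induced orientation) gives the holonomy
final angle = (3/4)*pi - (13/12)*pi = (5/3)*pi (mod 2*pi)

Answer: final direction angle = (5/3)*pi


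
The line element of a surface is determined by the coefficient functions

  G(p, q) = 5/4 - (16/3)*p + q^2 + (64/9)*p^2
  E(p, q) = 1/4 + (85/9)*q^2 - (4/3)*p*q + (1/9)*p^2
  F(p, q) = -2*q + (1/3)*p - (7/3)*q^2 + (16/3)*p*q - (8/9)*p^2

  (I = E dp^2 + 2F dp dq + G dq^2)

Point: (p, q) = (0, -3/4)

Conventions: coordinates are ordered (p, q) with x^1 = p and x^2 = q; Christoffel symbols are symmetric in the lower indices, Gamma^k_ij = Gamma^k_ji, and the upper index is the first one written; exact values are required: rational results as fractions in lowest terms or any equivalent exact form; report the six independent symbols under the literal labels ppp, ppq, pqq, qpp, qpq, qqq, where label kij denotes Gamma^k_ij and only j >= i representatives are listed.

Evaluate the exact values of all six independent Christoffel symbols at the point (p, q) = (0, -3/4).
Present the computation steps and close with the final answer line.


E = 89/16, F = 3/16, G = 29/16 at the point
E_p = 1, E_q = -85/6, F_p = -11/3, F_q = 3/2, G_p = -16/3, G_q = -3/2
EG - F^2 = 643/64;  g^inv = (64/643) * [[29/16, -3/16], [-3/16, 89/16]]
first-kind symbols [ij,l] = (1/2)(d_i g_jl + d_j g_il - d_l g_ij): [pp,p] = E_p/2 = 1/2, [pp,q] = F_p - E_q/2 = 41/12, [pq,p] = E_q/2 = -85/12, [pq,q] = G_p/2 = -8/3, [qq,p] = F_q - G_p/2 = 25/6, [qq,q] = G_q/2 = -3/4
Gamma^p_ij = (G*[ij,p] - F*[ij,q])/(EG - F^2), Gamma^q_ij = (E*[ij,q] - F*[ij,p])/(EG - F^2)

Answer: Gamma_ppp = 17/643, Gamma_ppq = -2369/1929, Gamma_pqq = 1477/1929, Gamma_qpp = 3631/1929, Gamma_qpq = -2593/1929, Gamma_qqq = -317/643


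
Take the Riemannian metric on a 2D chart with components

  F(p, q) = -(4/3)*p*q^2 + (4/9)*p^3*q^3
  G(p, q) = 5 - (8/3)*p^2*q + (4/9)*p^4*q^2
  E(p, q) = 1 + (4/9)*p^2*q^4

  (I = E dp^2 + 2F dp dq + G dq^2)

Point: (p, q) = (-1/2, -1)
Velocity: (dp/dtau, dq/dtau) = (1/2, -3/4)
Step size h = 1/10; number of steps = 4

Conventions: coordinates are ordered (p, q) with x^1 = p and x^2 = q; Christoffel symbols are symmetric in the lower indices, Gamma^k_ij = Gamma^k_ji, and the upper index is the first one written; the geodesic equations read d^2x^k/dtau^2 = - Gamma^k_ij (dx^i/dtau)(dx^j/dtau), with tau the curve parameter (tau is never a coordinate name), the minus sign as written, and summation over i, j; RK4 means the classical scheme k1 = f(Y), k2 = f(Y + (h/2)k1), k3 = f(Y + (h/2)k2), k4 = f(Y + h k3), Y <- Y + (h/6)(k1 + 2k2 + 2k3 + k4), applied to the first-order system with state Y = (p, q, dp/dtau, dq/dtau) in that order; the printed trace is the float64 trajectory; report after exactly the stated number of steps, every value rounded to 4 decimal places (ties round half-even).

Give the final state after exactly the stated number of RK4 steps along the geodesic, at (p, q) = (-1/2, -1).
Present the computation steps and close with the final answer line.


f(Y) = (dp/dtau, dq/dtau, -Gamma^p_ij Y'^i Y'^j, -Gamma^q_ij Y'^i Y'^j) with the Gammas evaluated at the stage position; h = 0.100000; intermediate values shown to 6 dp
step 0: p = -0.5000, q = -1.0000, dp/dtau = 0.5000, dq/dtau = -0.7500
step 1:
  k1: at (p, q) = (-0.500000, -1.000000), (dp/dtau, dq/dtau) = (0.500000, -0.750000); Gamma_ppp = -0.038278, Gamma_ppq = -0.038278, Gamma_pqq = -0.009569, Gamma_qpp = -0.248804, Gamma_qpq = -0.248804, Gamma_qqq = -0.062201; k1 = (0.500000, -0.750000, -0.013756, -0.089414)
  k2: at (p, q) = (-0.475000, -1.037500), (dp/dtau, dq/dtau) = (0.499312, -0.754471); Gamma_ppp = -0.042431, Gamma_ppq = -0.038852, Gamma_pqq = -0.008894, Gamma_qpp = -0.268388, Gamma_qpq = -0.245753, Gamma_qqq = -0.056257; k2 = (0.499312, -0.754471, -0.013631, -0.086223)
  k3: at (p, q) = (-0.475034, -1.037724), (dp/dtau, dq/dtau) = (0.499318, -0.754311); Gamma_ppp = -0.042468, Gamma_ppq = -0.038881, Gamma_pqq = -0.008899, Gamma_qpp = -0.268494, Gamma_qpq = -0.245815, Gamma_qqq = -0.056263; k3 = (0.499318, -0.754311, -0.013637, -0.086215)
  k4: at (p, q) = (-0.450068, -1.075431), (dp/dtau, dq/dtau) = (0.498636, -0.758621); Gamma_ppp = -0.046757, Gamma_ppq = -0.039136, Gamma_pqq = -0.008189, Gamma_qpp = -0.289046, Gamma_qpq = -0.241932, Gamma_qqq = -0.050624; k4 = (0.498636, -0.758621, -0.013270, -0.082032)
  Y <- Y + (h/6)(k1 + 2k2 + 2k3 + k4): p = -0.4501, q = -1.0754, dp/dtau = 0.4986, dq/dtau = -0.7586
step 2:
  k1: at (p, q) = (-0.450068, -1.075436), (dp/dtau, dq/dtau) = (0.498641, -0.758605); Gamma_ppp = -0.046758, Gamma_ppq = -0.039136, Gamma_pqq = -0.008189, Gamma_qpp = -0.289049, Gamma_qpq = -0.241933, Gamma_qqq = -0.050624; k1 = (0.498641, -0.758605, -0.013269, -0.082029)
  k2: at (p, q) = (-0.425136, -1.113367), (dp/dtau, dq/dtau) = (0.497977, -0.762707); Gamma_ppp = -0.051133, Gamma_ppq = -0.039050, Gamma_pqq = -0.007456, Gamma_qpp = -0.310608, Gamma_qpq = -0.237210, Gamma_qqq = -0.045289; k2 = (0.497977, -0.762707, -0.012646, -0.076819)
  k3: at (p, q) = (-0.425170, -1.113572), (dp/dtau, dq/dtau) = (0.498008, -0.762446); Gamma_ppp = -0.051172, Gamma_ppq = -0.039075, Gamma_pqq = -0.007460, Gamma_qpp = -0.310712, Gamma_qpq = -0.237264, Gamma_qqq = -0.045295; k3 = (0.498008, -0.762446, -0.012647, -0.076789)
  k4: at (p, q) = (-0.400268, -1.151681), (dp/dtau, dq/dtau) = (0.497376, -0.766284); Gamma_ppp = -0.055565, Gamma_ppq = -0.038623, Gamma_pqq = -0.006712, Gamma_qpp = -0.333295, Gamma_qpq = -0.231674, Gamma_qqq = -0.040259; k4 = (0.497376, -0.766284, -0.011754, -0.070505)
  Y <- Y + (h/6)(k1 + 2k2 + 2k3 + k4): p = -0.4003, q = -1.1517, dp/dtau = 0.4974, dq/dtau = -0.7663
step 3:
  k1: at (p, q) = (-0.400269, -1.151690), (dp/dtau, dq/dtau) = (0.497380, -0.766268); Gamma_ppp = -0.055567, Gamma_ppq = -0.038624, Gamma_pqq = -0.006712, Gamma_qpp = -0.333299, Gamma_qpq = -0.231676, Gamma_qqq = -0.040259; k1 = (0.497380, -0.766268, -0.011754, -0.070503)
  k2: at (p, q) = (-0.375400, -1.190003), (dp/dtau, dq/dtau) = (0.496793, -0.769793); Gamma_ppp = -0.059904, Gamma_ppq = -0.037795, Gamma_pqq = -0.005961, Gamma_qpp = -0.356953, Gamma_qpq = -0.225209, Gamma_qqq = -0.035522; k2 = (0.496793, -0.769793, -0.010590, -0.063106)
  k3: at (p, q) = (-0.375429, -1.190179), (dp/dtau, dq/dtau) = (0.496851, -0.769423); Gamma_ppp = -0.059942, Gamma_ppq = -0.037816, Gamma_pqq = -0.005964, Gamma_qpp = -0.357049, Gamma_qpq = -0.225255, Gamma_qqq = -0.035527; k3 = (0.496851, -0.769423, -0.010585, -0.063051)
  k4: at (p, q) = (-0.350583, -1.228632), (dp/dtau, dq/dtau) = (0.496322, -0.772573); Gamma_ppp = -0.064121, Gamma_ppq = -0.036593, Gamma_pqq = -0.005221, Gamma_qpp = -0.381779, Gamma_qpq = -0.217877, Gamma_qqq = -0.031085; k4 = (0.496322, -0.772573, -0.009151, -0.054488)
  Y <- Y + (h/6)(k1 + 2k2 + 2k3 + k4): p = -0.3506, q = -1.2286, dp/dtau = 0.4963, dq/dtau = -0.7726
step 4:
  k1: at (p, q) = (-0.350585, -1.228644), (dp/dtau, dq/dtau) = (0.496326, -0.772556); Gamma_ppp = -0.064123, Gamma_ppq = -0.036594, Gamma_pqq = -0.005221, Gamma_qpp = -0.381786, Gamma_qpq = -0.217880, Gamma_qqq = -0.031085; k1 = (0.496326, -0.772556, -0.009151, -0.054486)
  k2: at (p, q) = (-0.325769, -1.267272), (dp/dtau, dq/dtau) = (0.495869, -0.775281); Gamma_ppp = -0.068040, Gamma_ppq = -0.034981, Gamma_pqq = -0.004496, Gamma_qpp = -0.407647, Gamma_qpq = -0.209582, Gamma_qqq = -0.026938; k2 = (0.495869, -0.775281, -0.007464, -0.044716)
  k3: at (p, q) = (-0.325792, -1.267408), (dp/dtau, dq/dtau) = (0.495953, -0.774792); Gamma_ppp = -0.068072, Gamma_ppq = -0.034997, Gamma_pqq = -0.004498, Gamma_qpp = -0.407727, Gamma_qpq = -0.209615, Gamma_qqq = -0.026941; k3 = (0.495953, -0.774792, -0.007452, -0.044633)
  k4: at (p, q) = (-0.300990, -1.306123), (dp/dtau, dq/dtau) = (0.495581, -0.777020); Gamma_ppp = -0.071580, Gamma_ppq = -0.032991, Gamma_pqq = -0.003801, Gamma_qpp = -0.434703, Gamma_qpq = -0.200351, Gamma_qqq = -0.023085; k4 = (0.495581, -0.777020, -0.005533, -0.033599)
  Y <- Y + (h/6)(k1 + 2k2 + 2k3 + k4): p = -0.3010, q = -1.3061, dp/dtau = 0.4956, dq/dtau = -0.7770

Answer: p = -0.3010, q = -1.3061, dp/dtau = 0.4956, dq/dtau = -0.7770


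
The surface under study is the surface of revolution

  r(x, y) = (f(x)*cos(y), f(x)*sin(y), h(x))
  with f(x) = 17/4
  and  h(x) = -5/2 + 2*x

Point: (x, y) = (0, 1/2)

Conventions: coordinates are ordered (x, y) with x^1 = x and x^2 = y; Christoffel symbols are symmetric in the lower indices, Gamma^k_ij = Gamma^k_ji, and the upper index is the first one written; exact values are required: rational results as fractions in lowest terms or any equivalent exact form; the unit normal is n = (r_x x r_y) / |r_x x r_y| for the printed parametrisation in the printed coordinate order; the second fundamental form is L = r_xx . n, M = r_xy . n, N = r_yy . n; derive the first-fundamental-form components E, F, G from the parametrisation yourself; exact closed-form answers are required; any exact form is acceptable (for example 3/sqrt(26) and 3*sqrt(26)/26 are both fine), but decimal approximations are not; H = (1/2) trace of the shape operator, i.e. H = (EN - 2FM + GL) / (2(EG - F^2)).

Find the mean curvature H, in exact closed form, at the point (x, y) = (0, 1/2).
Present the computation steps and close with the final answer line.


f = 17/4, f' = 0, f'' = 0, h' = 2, h'' = 0
E = 4, F = 0, G = 289/16; answer radicand W^2 = 4
unnormalised second-form numerators: l = 0, m = 0, n = 17/2; L = l/sqrt(4), and similarly M = m/sqrt(W^2), N = n/sqrt(W^2)
H = (E*n - 2*F*m + G*l) / (2*(EG - F^2)*sqrt(W^2)); E*n - 2*F*m + G*l = 34, EG - F^2 = 289/4, so H = (4/17)/sqrt(4)

Answer: H = 2/17


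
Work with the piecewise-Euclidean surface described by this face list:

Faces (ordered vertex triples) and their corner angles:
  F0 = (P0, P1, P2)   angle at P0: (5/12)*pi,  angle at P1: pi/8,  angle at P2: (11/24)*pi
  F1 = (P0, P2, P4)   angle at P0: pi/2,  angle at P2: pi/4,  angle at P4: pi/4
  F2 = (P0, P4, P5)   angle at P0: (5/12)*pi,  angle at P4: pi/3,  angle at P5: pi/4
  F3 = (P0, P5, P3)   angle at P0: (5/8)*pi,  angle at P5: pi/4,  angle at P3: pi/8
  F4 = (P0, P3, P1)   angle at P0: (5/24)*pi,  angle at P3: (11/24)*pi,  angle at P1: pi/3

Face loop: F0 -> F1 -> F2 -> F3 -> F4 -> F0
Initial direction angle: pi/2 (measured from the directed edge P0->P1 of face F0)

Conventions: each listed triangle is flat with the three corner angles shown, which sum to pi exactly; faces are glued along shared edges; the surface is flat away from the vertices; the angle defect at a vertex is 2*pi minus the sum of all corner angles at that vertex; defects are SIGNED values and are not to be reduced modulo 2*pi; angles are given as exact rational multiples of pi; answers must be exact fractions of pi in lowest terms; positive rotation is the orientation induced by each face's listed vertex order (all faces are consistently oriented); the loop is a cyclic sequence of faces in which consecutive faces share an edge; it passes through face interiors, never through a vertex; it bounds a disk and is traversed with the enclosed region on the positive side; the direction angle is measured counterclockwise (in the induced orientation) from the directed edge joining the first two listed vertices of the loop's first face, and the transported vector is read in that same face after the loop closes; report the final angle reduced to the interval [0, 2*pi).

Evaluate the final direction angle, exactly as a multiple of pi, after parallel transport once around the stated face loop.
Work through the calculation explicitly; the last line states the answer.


enclosed vertex P0: corner angles sum to (13/6)*pi, defect = 2*pi - (13/6)*pi = -pi/6
the rotation equals the total enclosed defect, so the final angle is initial + defects (mod 2*pi)
final angle = pi/2 - pi/6 = pi/3 (mod 2*pi)

Answer: final direction angle = pi/3


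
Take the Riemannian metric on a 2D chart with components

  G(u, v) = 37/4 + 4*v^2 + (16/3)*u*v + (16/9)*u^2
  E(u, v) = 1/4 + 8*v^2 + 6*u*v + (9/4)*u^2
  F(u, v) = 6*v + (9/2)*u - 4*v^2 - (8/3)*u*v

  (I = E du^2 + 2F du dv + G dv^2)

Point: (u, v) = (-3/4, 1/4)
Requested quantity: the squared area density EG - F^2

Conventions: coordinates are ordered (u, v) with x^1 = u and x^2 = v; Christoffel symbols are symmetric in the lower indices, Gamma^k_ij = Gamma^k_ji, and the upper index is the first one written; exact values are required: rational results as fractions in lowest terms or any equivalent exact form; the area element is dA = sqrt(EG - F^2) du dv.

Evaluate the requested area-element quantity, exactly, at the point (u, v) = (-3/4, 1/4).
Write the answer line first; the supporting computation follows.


Answer: EG - F^2 = 745/128

E = 57/64, F = -13/8, G = 19/2; EG - F^2 = 745/128


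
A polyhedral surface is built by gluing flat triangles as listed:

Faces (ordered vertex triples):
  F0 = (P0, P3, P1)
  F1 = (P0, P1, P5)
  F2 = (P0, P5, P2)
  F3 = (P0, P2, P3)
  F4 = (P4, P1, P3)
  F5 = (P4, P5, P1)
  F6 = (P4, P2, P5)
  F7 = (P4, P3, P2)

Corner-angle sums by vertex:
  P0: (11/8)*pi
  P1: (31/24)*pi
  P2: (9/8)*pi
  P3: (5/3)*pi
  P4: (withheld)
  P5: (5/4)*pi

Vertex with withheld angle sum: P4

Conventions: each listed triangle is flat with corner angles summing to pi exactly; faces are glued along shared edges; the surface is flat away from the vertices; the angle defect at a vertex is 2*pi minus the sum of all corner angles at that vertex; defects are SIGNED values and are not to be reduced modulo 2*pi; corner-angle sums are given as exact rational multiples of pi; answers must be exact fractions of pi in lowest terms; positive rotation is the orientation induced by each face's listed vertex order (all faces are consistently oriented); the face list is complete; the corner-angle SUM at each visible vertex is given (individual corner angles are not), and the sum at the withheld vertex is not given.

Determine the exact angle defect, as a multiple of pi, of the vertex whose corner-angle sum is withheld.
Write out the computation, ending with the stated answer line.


V = 6, E = 12, F = 8; chi = V - E + F = 2
Gauss-Bonnet: total defect = 2*pi*chi = 4*pi; visible defects sum to (79/24)*pi

Answer: defect(P4) = (17/24)*pi


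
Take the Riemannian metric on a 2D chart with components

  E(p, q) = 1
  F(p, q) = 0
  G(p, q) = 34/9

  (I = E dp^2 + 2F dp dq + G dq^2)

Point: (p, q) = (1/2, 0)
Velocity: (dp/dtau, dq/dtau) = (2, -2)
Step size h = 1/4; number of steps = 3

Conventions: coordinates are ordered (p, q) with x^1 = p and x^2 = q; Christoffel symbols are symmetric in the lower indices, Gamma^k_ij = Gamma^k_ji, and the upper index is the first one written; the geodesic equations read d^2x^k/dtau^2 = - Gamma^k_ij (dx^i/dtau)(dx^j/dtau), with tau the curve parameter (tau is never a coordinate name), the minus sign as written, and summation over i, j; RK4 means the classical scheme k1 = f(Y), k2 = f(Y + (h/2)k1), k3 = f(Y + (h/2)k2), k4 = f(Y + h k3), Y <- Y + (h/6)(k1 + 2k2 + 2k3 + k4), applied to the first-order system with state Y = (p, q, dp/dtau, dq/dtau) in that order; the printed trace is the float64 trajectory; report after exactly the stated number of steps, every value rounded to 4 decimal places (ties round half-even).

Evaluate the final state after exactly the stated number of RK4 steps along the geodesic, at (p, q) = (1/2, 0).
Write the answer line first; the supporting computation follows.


Answer: p = 2.0000, q = -1.5000, dp/dtau = 2.0000, dq/dtau = -2.0000

f(Y) = (dp/dtau, dq/dtau, -Gamma^p_ij Y'^i Y'^j, -Gamma^q_ij Y'^i Y'^j) with the Gammas evaluated at the stage position; h = 0.250000; intermediate values shown to 6 dp
step 0: p = 0.5000, q = 0.0000, dp/dtau = 2.0000, dq/dtau = -2.0000
step 1:
  k1: at (p, q) = (0.500000, 0.000000), (dp/dtau, dq/dtau) = (2.000000, -2.000000); Gamma_ppp = 0.000000, Gamma_ppq = 0.000000, Gamma_pqq = 0.000000, Gamma_qpp = 0.000000, Gamma_qpq = 0.000000, Gamma_qqq = 0.000000; k1 = (2.000000, -2.000000, 0.000000, 0.000000)
  k2: at (p, q) = (0.750000, -0.250000), (dp/dtau, dq/dtau) = (2.000000, -2.000000); Gamma_ppp = 0.000000, Gamma_ppq = 0.000000, Gamma_pqq = 0.000000, Gamma_qpp = 0.000000, Gamma_qpq = 0.000000, Gamma_qqq = 0.000000; k2 = (2.000000, -2.000000, 0.000000, 0.000000)
  k3: at (p, q) = (0.750000, -0.250000), (dp/dtau, dq/dtau) = (2.000000, -2.000000); Gamma_ppp = 0.000000, Gamma_ppq = 0.000000, Gamma_pqq = 0.000000, Gamma_qpp = 0.000000, Gamma_qpq = 0.000000, Gamma_qqq = 0.000000; k3 = (2.000000, -2.000000, 0.000000, 0.000000)
  k4: at (p, q) = (1.000000, -0.500000), (dp/dtau, dq/dtau) = (2.000000, -2.000000); Gamma_ppp = 0.000000, Gamma_ppq = 0.000000, Gamma_pqq = 0.000000, Gamma_qpp = 0.000000, Gamma_qpq = 0.000000, Gamma_qqq = 0.000000; k4 = (2.000000, -2.000000, 0.000000, 0.000000)
  Y <- Y + (h/6)(k1 + 2k2 + 2k3 + k4): p = 1.0000, q = -0.5000, dp/dtau = 2.0000, dq/dtau = -2.0000
step 2:
  k1: at (p, q) = (1.000000, -0.500000), (dp/dtau, dq/dtau) = (2.000000, -2.000000); Gamma_ppp = 0.000000, Gamma_ppq = 0.000000, Gamma_pqq = 0.000000, Gamma_qpp = 0.000000, Gamma_qpq = 0.000000, Gamma_qqq = 0.000000; k1 = (2.000000, -2.000000, 0.000000, 0.000000)
  k2: at (p, q) = (1.250000, -0.750000), (dp/dtau, dq/dtau) = (2.000000, -2.000000); Gamma_ppp = 0.000000, Gamma_ppq = 0.000000, Gamma_pqq = 0.000000, Gamma_qpp = 0.000000, Gamma_qpq = 0.000000, Gamma_qqq = 0.000000; k2 = (2.000000, -2.000000, 0.000000, 0.000000)
  k3: at (p, q) = (1.250000, -0.750000), (dp/dtau, dq/dtau) = (2.000000, -2.000000); Gamma_ppp = 0.000000, Gamma_ppq = 0.000000, Gamma_pqq = 0.000000, Gamma_qpp = 0.000000, Gamma_qpq = 0.000000, Gamma_qqq = 0.000000; k3 = (2.000000, -2.000000, 0.000000, 0.000000)
  k4: at (p, q) = (1.500000, -1.000000), (dp/dtau, dq/dtau) = (2.000000, -2.000000); Gamma_ppp = 0.000000, Gamma_ppq = 0.000000, Gamma_pqq = 0.000000, Gamma_qpp = 0.000000, Gamma_qpq = 0.000000, Gamma_qqq = 0.000000; k4 = (2.000000, -2.000000, 0.000000, 0.000000)
  Y <- Y + (h/6)(k1 + 2k2 + 2k3 + k4): p = 1.5000, q = -1.0000, dp/dtau = 2.0000, dq/dtau = -2.0000
step 3:
  k1: at (p, q) = (1.500000, -1.000000), (dp/dtau, dq/dtau) = (2.000000, -2.000000); Gamma_ppp = 0.000000, Gamma_ppq = 0.000000, Gamma_pqq = 0.000000, Gamma_qpp = 0.000000, Gamma_qpq = 0.000000, Gamma_qqq = 0.000000; k1 = (2.000000, -2.000000, 0.000000, 0.000000)
  k2: at (p, q) = (1.750000, -1.250000), (dp/dtau, dq/dtau) = (2.000000, -2.000000); Gamma_ppp = 0.000000, Gamma_ppq = 0.000000, Gamma_pqq = 0.000000, Gamma_qpp = 0.000000, Gamma_qpq = 0.000000, Gamma_qqq = 0.000000; k2 = (2.000000, -2.000000, 0.000000, 0.000000)
  k3: at (p, q) = (1.750000, -1.250000), (dp/dtau, dq/dtau) = (2.000000, -2.000000); Gamma_ppp = 0.000000, Gamma_ppq = 0.000000, Gamma_pqq = 0.000000, Gamma_qpp = 0.000000, Gamma_qpq = 0.000000, Gamma_qqq = 0.000000; k3 = (2.000000, -2.000000, 0.000000, 0.000000)
  k4: at (p, q) = (2.000000, -1.500000), (dp/dtau, dq/dtau) = (2.000000, -2.000000); Gamma_ppp = 0.000000, Gamma_ppq = 0.000000, Gamma_pqq = 0.000000, Gamma_qpp = 0.000000, Gamma_qpq = 0.000000, Gamma_qqq = 0.000000; k4 = (2.000000, -2.000000, 0.000000, 0.000000)
  Y <- Y + (h/6)(k1 + 2k2 + 2k3 + k4): p = 2.0000, q = -1.5000, dp/dtau = 2.0000, dq/dtau = -2.0000


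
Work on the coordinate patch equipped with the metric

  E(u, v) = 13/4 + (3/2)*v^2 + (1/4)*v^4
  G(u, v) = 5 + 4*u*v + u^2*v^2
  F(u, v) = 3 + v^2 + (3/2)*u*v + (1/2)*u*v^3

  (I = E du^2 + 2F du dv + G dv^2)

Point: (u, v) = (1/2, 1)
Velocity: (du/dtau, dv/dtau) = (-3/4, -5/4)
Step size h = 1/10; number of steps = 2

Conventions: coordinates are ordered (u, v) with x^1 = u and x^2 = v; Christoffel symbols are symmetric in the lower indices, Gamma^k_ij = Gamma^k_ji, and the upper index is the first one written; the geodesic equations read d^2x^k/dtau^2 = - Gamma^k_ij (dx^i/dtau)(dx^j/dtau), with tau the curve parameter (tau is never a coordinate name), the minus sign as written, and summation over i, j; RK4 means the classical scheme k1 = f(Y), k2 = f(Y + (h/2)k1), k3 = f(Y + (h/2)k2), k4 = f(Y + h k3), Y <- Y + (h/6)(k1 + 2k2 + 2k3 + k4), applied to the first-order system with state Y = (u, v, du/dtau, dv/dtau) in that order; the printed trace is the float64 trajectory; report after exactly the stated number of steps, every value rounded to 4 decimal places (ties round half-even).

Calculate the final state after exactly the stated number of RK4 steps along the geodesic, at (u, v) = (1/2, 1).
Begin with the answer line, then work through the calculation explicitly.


Answer: u = 0.3406, v = 0.7381, du/dtau = -0.8437, dv/dtau = -1.3680

f(Y) = (du/dtau, dv/dtau, -Gamma^u_ij Y'^i Y'^j, -Gamma^v_ij Y'^i Y'^j) with the Gammas evaluated at the stage position; h = 0.100000; intermediate values shown to 6 dp
step 0: u = 0.5000, v = 1.0000, du/dtau = -0.7500, dv/dtau = -1.2500
step 1:
  k1: at (u, v) = (0.500000, 1.000000), (du/dtau, dv/dtau) = (-0.750000, -1.250000); Gamma_uuu = 0.000000, Gamma_uuv = 0.177778, Gamma_uvv = 0.088889, Gamma_vuu = 0.000000, Gamma_vuv = 0.222222, Gamma_vvv = 0.111111; k1 = (-0.750000, -1.250000, -0.472222, -0.590278)
  k2: at (u, v) = (0.462500, 0.937500), (du/dtau, dv/dtau) = (-0.773611, -1.279514); Gamma_uuu = 0.000000, Gamma_uuv = 0.170185, Gamma_uvv = 0.083958, Gamma_vuu = 0.000000, Gamma_vuv = 0.213546, Gamma_vvv = 0.105349; k2 = (-0.773611, -1.279514, -0.474367, -0.595228)
  k3: at (u, v) = (0.461319, 0.936024), (du/dtau, dv/dtau) = (-0.773718, -1.279761); Gamma_uuu = 0.000000, Gamma_uuv = 0.170020, Gamma_uvv = 0.083794, Gamma_vuu = 0.000000, Gamma_vuv = 0.213334, Gamma_vvv = 0.105142; k3 = (-0.773718, -1.279761, -0.473937, -0.594675)
  k4: at (u, v) = (0.422628, 0.872024), (du/dtau, dv/dtau) = (-0.797394, -1.309468); Gamma_uuu = 0.000000, Gamma_uuv = 0.161613, Gamma_uvv = 0.078326, Gamma_vuu = 0.000000, Gamma_vuv = 0.203587, Gamma_vvv = 0.098669; k4 = (-0.797394, -1.309468, -0.471805, -0.594342)
  Y <- Y + (h/6)(k1 + 2k2 + 2k3 + k4): u = 0.4226, v = 0.8720, du/dtau = -0.7973, dv/dtau = -1.3094
step 2:
  k1: at (u, v) = (0.422632, 0.872033), (du/dtau, dv/dtau) = (-0.797344, -1.309407); Gamma_uuu = 0.000000, Gamma_uuv = 0.161614, Gamma_uvv = 0.078326, Gamma_vuu = 0.000000, Gamma_vuv = 0.203588, Gamma_vvv = 0.098669; k1 = (-0.797344, -1.309407, -0.471760, -0.594285)
  k2: at (u, v) = (0.382765, 0.806563), (du/dtau, dv/dtau) = (-0.820932, -1.339121); Gamma_uuu = 0.000000, Gamma_uuv = 0.152372, Gamma_uvv = 0.072310, Gamma_vuu = 0.000000, Gamma_vuv = 0.192731, Gamma_vvv = 0.091463; k2 = (-0.820932, -1.339121, -0.464685, -0.587764)
  k3: at (u, v) = (0.381586, 0.805077), (du/dtau, dv/dtau) = (-0.820578, -1.338795); Gamma_uuu = 0.000000, Gamma_uuv = 0.152171, Gamma_uvv = 0.072125, Gamma_vuu = 0.000000, Gamma_vuv = 0.192476, Gamma_vvv = 0.091229; k3 = (-0.820578, -1.338795, -0.463622, -0.586418)
  k4: at (u, v) = (0.340575, 0.738153), (du/dtau, dv/dtau) = (-0.843706, -1.368049); Gamma_uuu = 0.000000, Gamma_uuv = 0.142050, Gamma_uvv = 0.065540, Gamma_vuu = 0.000000, Gamma_vuv = 0.180436, Gamma_vvv = 0.083251; k4 = (-0.843706, -1.368049, -0.450581, -0.572340)
  Y <- Y + (h/6)(k1 + 2k2 + 2k3 + k4): u = 0.3406, v = 0.7381, du/dtau = -0.8437, dv/dtau = -1.3680


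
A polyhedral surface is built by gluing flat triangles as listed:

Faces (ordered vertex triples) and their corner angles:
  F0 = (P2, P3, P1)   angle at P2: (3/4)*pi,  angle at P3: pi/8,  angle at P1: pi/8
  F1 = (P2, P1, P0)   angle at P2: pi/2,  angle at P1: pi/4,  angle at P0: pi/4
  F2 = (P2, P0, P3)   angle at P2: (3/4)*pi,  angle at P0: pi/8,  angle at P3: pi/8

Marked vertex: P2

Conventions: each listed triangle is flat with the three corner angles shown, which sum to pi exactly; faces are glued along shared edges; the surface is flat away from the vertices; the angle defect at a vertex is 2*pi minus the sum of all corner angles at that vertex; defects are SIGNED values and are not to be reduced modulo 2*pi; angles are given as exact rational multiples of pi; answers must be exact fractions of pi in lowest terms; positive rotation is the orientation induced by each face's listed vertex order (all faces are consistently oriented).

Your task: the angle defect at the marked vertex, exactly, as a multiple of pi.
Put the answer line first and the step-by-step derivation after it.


Answer: defect(P2) = 0

Sum of corner angles at P2: 2*pi
defect = 2*pi - 2*pi


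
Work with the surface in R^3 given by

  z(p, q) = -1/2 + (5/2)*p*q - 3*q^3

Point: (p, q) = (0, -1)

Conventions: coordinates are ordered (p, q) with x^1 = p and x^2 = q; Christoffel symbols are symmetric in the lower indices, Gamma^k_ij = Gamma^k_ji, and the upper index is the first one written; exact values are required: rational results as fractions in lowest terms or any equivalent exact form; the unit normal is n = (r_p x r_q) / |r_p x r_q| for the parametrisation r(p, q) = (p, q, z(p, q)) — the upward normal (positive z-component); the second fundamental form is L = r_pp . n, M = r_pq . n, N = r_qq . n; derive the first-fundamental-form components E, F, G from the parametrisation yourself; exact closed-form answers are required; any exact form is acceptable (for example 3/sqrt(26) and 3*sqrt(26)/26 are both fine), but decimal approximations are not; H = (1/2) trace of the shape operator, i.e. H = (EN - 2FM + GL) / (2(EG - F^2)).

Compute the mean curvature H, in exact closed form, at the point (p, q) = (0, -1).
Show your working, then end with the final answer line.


z_p = -5/2, z_q = -9, z_pp = 0, z_pq = 5/2, z_qq = 18
E = 29/4, F = 45/2, G = 82; answer radicand W^2 = 353/4
unnormalised second-form numerators: l = 0, m = 5/2, n = 18; L = l/sqrt(353/4), and similarly M = m/sqrt(W^2), N = n/sqrt(W^2)
H = (E*n - 2*F*m + G*l) / (2*(EG - F^2)*sqrt(W^2)); E*n - 2*F*m + G*l = 18, EG - F^2 = 353/4, so H = (36/353)/sqrt(353/4)

Answer: H = 72*sqrt(353)/124609


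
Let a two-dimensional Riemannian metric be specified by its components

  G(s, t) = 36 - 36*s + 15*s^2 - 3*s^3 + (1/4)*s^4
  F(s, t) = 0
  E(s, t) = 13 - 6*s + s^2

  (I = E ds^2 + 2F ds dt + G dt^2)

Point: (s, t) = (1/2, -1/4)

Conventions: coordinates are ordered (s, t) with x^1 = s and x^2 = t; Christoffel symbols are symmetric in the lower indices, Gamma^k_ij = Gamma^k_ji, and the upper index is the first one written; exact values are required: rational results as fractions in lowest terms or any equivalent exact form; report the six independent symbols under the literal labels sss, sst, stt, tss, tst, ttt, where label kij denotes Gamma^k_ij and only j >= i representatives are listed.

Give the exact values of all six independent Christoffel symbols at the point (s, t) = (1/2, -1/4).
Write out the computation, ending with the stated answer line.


E = 41/4, F = 0, G = 1369/64 at the point
E_s = -5, E_t = 0, F_s = 0, F_t = 0, G_s = -185/8, G_t = 0
EG - F^2 = 56129/256;  g^inv = (256/56129) * [[1369/64, 0], [0, 41/4]]
first-kind symbols [ij,l] = (1/2)(d_i g_jl + d_j g_il - d_l g_ij): [ss,s] = E_s/2 = -5/2, [ss,t] = F_s - E_t/2 = 0, [st,s] = E_t/2 = 0, [st,t] = G_s/2 = -185/16, [tt,s] = F_t - G_s/2 = 185/16, [tt,t] = G_t/2 = 0
Gamma^s_ij = (G*[ij,s] - F*[ij,t])/(EG - F^2), Gamma^t_ij = (E*[ij,t] - F*[ij,s])/(EG - F^2)

Answer: Gamma_sss = -10/41, Gamma_sst = 0, Gamma_stt = 185/164, Gamma_tss = 0, Gamma_tst = -20/37, Gamma_ttt = 0
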